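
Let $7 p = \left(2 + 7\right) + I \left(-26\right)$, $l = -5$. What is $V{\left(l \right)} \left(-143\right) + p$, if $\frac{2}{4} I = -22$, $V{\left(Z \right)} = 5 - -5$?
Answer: $- \frac{8857}{7} \approx -1265.3$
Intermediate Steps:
$V{\left(Z \right)} = 10$ ($V{\left(Z \right)} = 5 + 5 = 10$)
$I = -44$ ($I = 2 \left(-22\right) = -44$)
$p = \frac{1153}{7}$ ($p = \frac{\left(2 + 7\right) - -1144}{7} = \frac{9 + 1144}{7} = \frac{1}{7} \cdot 1153 = \frac{1153}{7} \approx 164.71$)
$V{\left(l \right)} \left(-143\right) + p = 10 \left(-143\right) + \frac{1153}{7} = -1430 + \frac{1153}{7} = - \frac{8857}{7}$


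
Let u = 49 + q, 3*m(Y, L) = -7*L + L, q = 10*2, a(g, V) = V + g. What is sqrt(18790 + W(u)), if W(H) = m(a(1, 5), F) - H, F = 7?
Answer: sqrt(18707) ≈ 136.77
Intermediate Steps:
q = 20
m(Y, L) = -2*L (m(Y, L) = (-7*L + L)/3 = (-6*L)/3 = -2*L)
u = 69 (u = 49 + 20 = 69)
W(H) = -14 - H (W(H) = -2*7 - H = -14 - H)
sqrt(18790 + W(u)) = sqrt(18790 + (-14 - 1*69)) = sqrt(18790 + (-14 - 69)) = sqrt(18790 - 83) = sqrt(18707)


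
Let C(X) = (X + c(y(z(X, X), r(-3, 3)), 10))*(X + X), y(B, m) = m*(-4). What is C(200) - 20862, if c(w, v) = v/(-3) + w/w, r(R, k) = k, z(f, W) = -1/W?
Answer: 174614/3 ≈ 58205.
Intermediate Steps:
y(B, m) = -4*m
c(w, v) = 1 - v/3 (c(w, v) = v*(-⅓) + 1 = -v/3 + 1 = 1 - v/3)
C(X) = 2*X*(-7/3 + X) (C(X) = (X + (1 - ⅓*10))*(X + X) = (X + (1 - 10/3))*(2*X) = (X - 7/3)*(2*X) = (-7/3 + X)*(2*X) = 2*X*(-7/3 + X))
C(200) - 20862 = (⅔)*200*(-7 + 3*200) - 20862 = (⅔)*200*(-7 + 600) - 20862 = (⅔)*200*593 - 20862 = 237200/3 - 20862 = 174614/3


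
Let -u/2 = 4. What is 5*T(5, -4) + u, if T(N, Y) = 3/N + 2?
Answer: 5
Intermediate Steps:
u = -8 (u = -2*4 = -8)
T(N, Y) = 2 + 3/N
5*T(5, -4) + u = 5*(2 + 3/5) - 8 = 5*(2 + 3*(⅕)) - 8 = 5*(2 + ⅗) - 8 = 5*(13/5) - 8 = 13 - 8 = 5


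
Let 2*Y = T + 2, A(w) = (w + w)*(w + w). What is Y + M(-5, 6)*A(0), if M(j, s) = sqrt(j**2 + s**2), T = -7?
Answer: -5/2 ≈ -2.5000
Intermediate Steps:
A(w) = 4*w**2 (A(w) = (2*w)*(2*w) = 4*w**2)
Y = -5/2 (Y = (-7 + 2)/2 = (1/2)*(-5) = -5/2 ≈ -2.5000)
Y + M(-5, 6)*A(0) = -5/2 + sqrt((-5)**2 + 6**2)*(4*0**2) = -5/2 + sqrt(25 + 36)*(4*0) = -5/2 + sqrt(61)*0 = -5/2 + 0 = -5/2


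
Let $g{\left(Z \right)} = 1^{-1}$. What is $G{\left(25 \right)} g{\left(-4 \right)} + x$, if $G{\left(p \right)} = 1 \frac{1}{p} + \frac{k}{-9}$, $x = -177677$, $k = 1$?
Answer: $- \frac{39977341}{225} \approx -1.7768 \cdot 10^{5}$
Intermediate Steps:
$g{\left(Z \right)} = 1$
$G{\left(p \right)} = - \frac{1}{9} + \frac{1}{p}$ ($G{\left(p \right)} = 1 \frac{1}{p} + 1 \frac{1}{-9} = \frac{1}{p} + 1 \left(- \frac{1}{9}\right) = \frac{1}{p} - \frac{1}{9} = - \frac{1}{9} + \frac{1}{p}$)
$G{\left(25 \right)} g{\left(-4 \right)} + x = \frac{9 - 25}{9 \cdot 25} \cdot 1 - 177677 = \frac{1}{9} \cdot \frac{1}{25} \left(9 - 25\right) 1 - 177677 = \frac{1}{9} \cdot \frac{1}{25} \left(-16\right) 1 - 177677 = \left(- \frac{16}{225}\right) 1 - 177677 = - \frac{16}{225} - 177677 = - \frac{39977341}{225}$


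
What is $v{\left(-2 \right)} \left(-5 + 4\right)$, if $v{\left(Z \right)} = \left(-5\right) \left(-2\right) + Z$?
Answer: $-8$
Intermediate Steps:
$v{\left(Z \right)} = 10 + Z$
$v{\left(-2 \right)} \left(-5 + 4\right) = \left(10 - 2\right) \left(-5 + 4\right) = 8 \left(-1\right) = -8$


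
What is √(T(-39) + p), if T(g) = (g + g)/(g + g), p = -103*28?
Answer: 31*I*√3 ≈ 53.694*I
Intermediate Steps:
p = -2884
T(g) = 1 (T(g) = (2*g)/((2*g)) = (2*g)*(1/(2*g)) = 1)
√(T(-39) + p) = √(1 - 2884) = √(-2883) = 31*I*√3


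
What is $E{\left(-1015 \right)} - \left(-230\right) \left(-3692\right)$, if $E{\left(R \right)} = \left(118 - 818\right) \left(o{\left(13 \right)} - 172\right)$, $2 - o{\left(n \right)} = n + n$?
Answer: $-711960$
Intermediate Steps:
$o{\left(n \right)} = 2 - 2 n$ ($o{\left(n \right)} = 2 - \left(n + n\right) = 2 - 2 n$)
$E{\left(R \right)} = 137200$ ($E{\left(R \right)} = \left(118 - 818\right) \left(\left(2 - 26\right) - 172\right) = - 700 \left(\left(2 - 26\right) - 172\right) = - 700 \left(-24 - 172\right) = \left(-700\right) \left(-196\right) = 137200$)
$E{\left(-1015 \right)} - \left(-230\right) \left(-3692\right) = 137200 - \left(-230\right) \left(-3692\right) = 137200 - 849160 = -711960$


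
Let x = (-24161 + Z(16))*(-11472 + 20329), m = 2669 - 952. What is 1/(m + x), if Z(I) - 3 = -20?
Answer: -1/214142829 ≈ -4.6698e-9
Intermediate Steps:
Z(I) = -17 (Z(I) = 3 - 20 = -17)
m = 1717
x = -214144546 (x = (-24161 - 17)*(-11472 + 20329) = -24178*8857 = -214144546)
1/(m + x) = 1/(1717 - 214144546) = 1/(-214142829) = -1/214142829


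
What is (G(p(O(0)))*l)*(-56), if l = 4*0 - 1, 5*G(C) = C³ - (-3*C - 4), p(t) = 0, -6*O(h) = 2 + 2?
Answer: 224/5 ≈ 44.800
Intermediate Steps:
O(h) = -⅔ (O(h) = -(2 + 2)/6 = -⅙*4 = -⅔)
G(C) = ⅘ + C³/5 + 3*C/5 (G(C) = (C³ - (-3*C - 4))/5 = (C³ - (-4 - 3*C))/5 = (C³ + (4 + 3*C))/5 = (4 + C³ + 3*C)/5 = ⅘ + C³/5 + 3*C/5)
l = -1 (l = 0 - 1 = -1)
(G(p(O(0)))*l)*(-56) = ((⅘ + (⅕)*0³ + (⅗)*0)*(-1))*(-56) = ((⅘ + (⅕)*0 + 0)*(-1))*(-56) = ((⅘ + 0 + 0)*(-1))*(-56) = ((⅘)*(-1))*(-56) = -⅘*(-56) = 224/5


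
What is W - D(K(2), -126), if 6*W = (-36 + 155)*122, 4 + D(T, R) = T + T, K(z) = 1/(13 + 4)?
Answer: 123601/51 ≈ 2423.5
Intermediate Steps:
K(z) = 1/17
D(T, R) = -4 + 2*T (D(T, R) = -4 + (T + T) = -4 + 2*T)
W = 7259/3 (W = ((-36 + 155)*122)/6 = (119*122)/6 = (⅙)*14518 = 7259/3 ≈ 2419.7)
W - D(K(2), -126) = 7259/3 - (-4 + 2*(1/17)) = 7259/3 - (-4 + 2/17) = 7259/3 - 1*(-66/17) = 7259/3 + 66/17 = 123601/51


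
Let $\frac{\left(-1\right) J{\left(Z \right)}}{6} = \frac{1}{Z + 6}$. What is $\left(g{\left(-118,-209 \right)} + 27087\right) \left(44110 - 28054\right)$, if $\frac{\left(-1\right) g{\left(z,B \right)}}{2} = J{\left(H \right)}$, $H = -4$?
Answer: $435005208$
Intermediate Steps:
$J{\left(Z \right)} = - \frac{6}{6 + Z}$ ($J{\left(Z \right)} = - \frac{6}{Z + 6} = - \frac{6}{6 + Z}$)
$g{\left(z,B \right)} = 6$ ($g{\left(z,B \right)} = - 2 \left(- \frac{6}{6 - 4}\right) = - 2 \left(- \frac{6}{2}\right) = - 2 \left(\left(-6\right) \frac{1}{2}\right) = \left(-2\right) \left(-3\right) = 6$)
$\left(g{\left(-118,-209 \right)} + 27087\right) \left(44110 - 28054\right) = \left(6 + 27087\right) \left(44110 - 28054\right) = 27093 \cdot 16056 = 435005208$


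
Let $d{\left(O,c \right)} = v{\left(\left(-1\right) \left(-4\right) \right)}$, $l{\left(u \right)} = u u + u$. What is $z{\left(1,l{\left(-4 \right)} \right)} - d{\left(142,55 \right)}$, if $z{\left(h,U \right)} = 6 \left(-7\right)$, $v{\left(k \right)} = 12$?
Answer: $-54$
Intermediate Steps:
$l{\left(u \right)} = u + u^{2}$ ($l{\left(u \right)} = u^{2} + u = u + u^{2}$)
$d{\left(O,c \right)} = 12$
$z{\left(h,U \right)} = -42$
$z{\left(1,l{\left(-4 \right)} \right)} - d{\left(142,55 \right)} = -42 - 12 = -54$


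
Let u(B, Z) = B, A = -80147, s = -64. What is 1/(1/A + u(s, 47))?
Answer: -80147/5129409 ≈ -0.015625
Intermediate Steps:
1/(1/A + u(s, 47)) = 1/(1/(-80147) - 64) = 1/(-1/80147 - 64) = 1/(-5129409/80147) = -80147/5129409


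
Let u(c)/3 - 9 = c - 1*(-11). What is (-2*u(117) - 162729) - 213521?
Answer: -377072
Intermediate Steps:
u(c) = 60 + 3*c (u(c) = 27 + 3*(c - 1*(-11)) = 27 + 3*(c + 11) = 27 + 3*(11 + c) = 27 + (33 + 3*c) = 60 + 3*c)
(-2*u(117) - 162729) - 213521 = (-2*(60 + 3*117) - 162729) - 213521 = (-2*(60 + 351) - 162729) - 213521 = (-2*411 - 162729) - 213521 = (-822 - 162729) - 213521 = -163551 - 213521 = -377072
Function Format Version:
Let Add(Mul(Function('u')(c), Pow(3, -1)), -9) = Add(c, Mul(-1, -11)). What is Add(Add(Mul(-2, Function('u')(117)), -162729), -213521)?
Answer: -377072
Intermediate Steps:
Function('u')(c) = Add(60, Mul(3, c)) (Function('u')(c) = Add(27, Mul(3, Add(c, Mul(-1, -11)))) = Add(27, Mul(3, Add(c, 11))) = Add(27, Mul(3, Add(11, c))) = Add(27, Add(33, Mul(3, c))) = Add(60, Mul(3, c)))
Add(Add(Mul(-2, Function('u')(117)), -162729), -213521) = Add(Add(Mul(-2, Add(60, Mul(3, 117))), -162729), -213521) = Add(Add(Mul(-2, Add(60, 351)), -162729), -213521) = Add(Add(Mul(-2, 411), -162729), -213521) = Add(Add(-822, -162729), -213521) = Add(-163551, -213521) = -377072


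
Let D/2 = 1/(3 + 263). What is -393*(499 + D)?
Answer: -26082624/133 ≈ -1.9611e+5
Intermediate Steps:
D = 1/133 (D = 2/(3 + 263) = 2/266 = 2*(1/266) = 1/133 ≈ 0.0075188)
-393*(499 + D) = -393*(499 + 1/133) = -393*66368/133 = -26082624/133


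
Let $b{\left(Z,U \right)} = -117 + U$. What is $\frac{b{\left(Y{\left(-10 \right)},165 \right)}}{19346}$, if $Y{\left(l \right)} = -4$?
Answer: $\frac{24}{9673} \approx 0.0024811$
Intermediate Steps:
$\frac{b{\left(Y{\left(-10 \right)},165 \right)}}{19346} = \frac{-117 + 165}{19346} = 48 \cdot \frac{1}{19346} = \frac{24}{9673}$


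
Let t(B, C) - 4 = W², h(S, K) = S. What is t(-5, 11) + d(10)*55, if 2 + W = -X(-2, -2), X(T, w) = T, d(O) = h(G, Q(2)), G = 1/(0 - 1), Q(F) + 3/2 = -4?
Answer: -51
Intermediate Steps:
Q(F) = -11/2 (Q(F) = -3/2 - 4 = -11/2)
G = -1 (G = 1/(-1) = -1)
d(O) = -1
W = 0 (W = -2 - 1*(-2) = -2 + 2 = 0)
t(B, C) = 4 (t(B, C) = 4 + 0² = 4 + 0 = 4)
t(-5, 11) + d(10)*55 = 4 - 1*55 = 4 - 55 = -51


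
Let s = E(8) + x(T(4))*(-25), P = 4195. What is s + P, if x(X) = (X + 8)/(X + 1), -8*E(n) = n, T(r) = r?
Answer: 4134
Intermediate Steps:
E(n) = -n/8
x(X) = (8 + X)/(1 + X)
s = -61 (s = -⅛*8 + ((8 + 4)/(1 + 4))*(-25) = -1 + (12/5)*(-25) = -1 - 60 = -61)
s + P = -61 + 4195 = 4134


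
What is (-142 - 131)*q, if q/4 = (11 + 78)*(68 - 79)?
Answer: 1069068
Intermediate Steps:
q = -3916 (q = 4*((11 + 78)*(68 - 79)) = 4*(89*(-11)) = 4*(-979) = -3916)
(-142 - 131)*q = (-142 - 131)*(-3916) = -273*(-3916) = 1069068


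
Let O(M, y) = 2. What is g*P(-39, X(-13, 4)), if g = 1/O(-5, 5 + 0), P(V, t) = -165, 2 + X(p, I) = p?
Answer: -165/2 ≈ -82.500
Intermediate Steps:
X(p, I) = -2 + p
g = ½ (g = 1/2 = ½ ≈ 0.50000)
g*P(-39, X(-13, 4)) = (½)*(-165) = -165/2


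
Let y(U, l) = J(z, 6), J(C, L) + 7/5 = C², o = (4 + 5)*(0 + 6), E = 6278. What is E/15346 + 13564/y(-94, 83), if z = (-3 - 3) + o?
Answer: 556522167/88339249 ≈ 6.2998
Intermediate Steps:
o = 54 (o = 9*6 = 54)
z = 48 (z = (-3 - 3) + 54 = -6 + 54 = 48)
J(C, L) = -7/5 + C²
y(U, l) = 11513/5 (y(U, l) = -7/5 + 48² = -7/5 + 2304 = 11513/5)
E/15346 + 13564/y(-94, 83) = 6278/15346 + 13564/(11513/5) = 6278*(1/15346) + 13564*(5/11513) = 3139/7673 + 67820/11513 = 556522167/88339249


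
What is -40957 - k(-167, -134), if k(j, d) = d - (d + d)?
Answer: -41091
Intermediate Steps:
k(j, d) = -d (k(j, d) = d - 2*d = -d)
-40957 - k(-167, -134) = -40957 - (-1)*(-134) = -40957 - 1*134 = -40957 - 134 = -41091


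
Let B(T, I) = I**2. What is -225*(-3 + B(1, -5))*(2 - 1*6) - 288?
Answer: 19512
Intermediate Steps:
-225*(-3 + B(1, -5))*(2 - 1*6) - 288 = -225*(-3 + (-5)**2)*(2 - 1*6) - 288 = -225*(-3 + 25)*(2 - 6) - 288 = -4950*(-4) - 288 = -225*(-88) - 288 = 19800 - 288 = 19512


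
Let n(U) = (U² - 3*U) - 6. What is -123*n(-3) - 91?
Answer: -1567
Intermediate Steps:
n(U) = -6 + U² - 3*U
-123*n(-3) - 91 = -123*(-6 + (-3)² - 3*(-3)) - 91 = -123*(-6 + 9 + 9) - 91 = -123*12 - 91 = -1476 - 91 = -1567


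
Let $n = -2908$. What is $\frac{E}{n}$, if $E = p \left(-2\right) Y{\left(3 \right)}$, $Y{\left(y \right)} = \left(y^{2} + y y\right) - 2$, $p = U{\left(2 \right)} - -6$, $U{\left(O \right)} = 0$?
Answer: $\frac{48}{727} \approx 0.066025$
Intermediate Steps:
$p = 6$ ($p = 0 - -6 = 0 + 6 = 6$)
$Y{\left(y \right)} = -2 + 2 y^{2}$ ($Y{\left(y \right)} = \left(y^{2} + y^{2}\right) - 2 = 2 y^{2} - 2 = -2 + 2 y^{2}$)
$E = -192$ ($E = 6 \left(-2\right) \left(-2 + 2 \cdot 3^{2}\right) = - 12 \left(-2 + 2 \cdot 9\right) = - 12 \left(-2 + 18\right) = \left(-12\right) 16 = -192$)
$\frac{E}{n} = - \frac{192}{-2908} = \left(-192\right) \left(- \frac{1}{2908}\right) = \frac{48}{727}$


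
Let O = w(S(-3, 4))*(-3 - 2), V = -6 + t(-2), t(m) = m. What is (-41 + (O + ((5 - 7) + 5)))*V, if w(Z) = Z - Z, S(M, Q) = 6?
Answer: 304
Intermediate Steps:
w(Z) = 0
V = -8 (V = -6 - 2 = -8)
O = 0 (O = 0*(-3 - 2) = 0*(-5) = 0)
(-41 + (O + ((5 - 7) + 5)))*V = (-41 + (0 + ((5 - 7) + 5)))*(-8) = (-41 + (0 + (-2 + 5)))*(-8) = (-41 + (0 + 3))*(-8) = (-41 + 3)*(-8) = -38*(-8) = 304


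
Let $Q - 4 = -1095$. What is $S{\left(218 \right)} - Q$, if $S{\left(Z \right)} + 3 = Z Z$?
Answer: $48612$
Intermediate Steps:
$S{\left(Z \right)} = -3 + Z^{2}$ ($S{\left(Z \right)} = -3 + Z Z = -3 + Z^{2}$)
$Q = -1091$ ($Q = 4 - 1095 = -1091$)
$S{\left(218 \right)} - Q = \left(-3 + 218^{2}\right) - -1091 = \left(-3 + 47524\right) + 1091 = 47521 + 1091 = 48612$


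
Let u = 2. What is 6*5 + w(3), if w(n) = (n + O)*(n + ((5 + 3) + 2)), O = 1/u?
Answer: 151/2 ≈ 75.500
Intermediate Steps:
O = ½ (O = 1/2 = ½ ≈ 0.50000)
w(n) = (½ + n)*(10 + n) (w(n) = (n + ½)*(n + ((5 + 3) + 2)) = (½ + n)*(n + (8 + 2)) = (½ + n)*(n + 10) = (½ + n)*(10 + n))
6*5 + w(3) = 6*5 + (5 + 3² + (21/2)*3) = 30 + (5 + 9 + 63/2) = 30 + 91/2 = 151/2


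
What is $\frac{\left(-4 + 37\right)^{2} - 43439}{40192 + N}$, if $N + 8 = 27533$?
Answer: $- \frac{42350}{67717} \approx -0.6254$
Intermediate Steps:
$N = 27525$ ($N = -8 + 27533 = 27525$)
$\frac{\left(-4 + 37\right)^{2} - 43439}{40192 + N} = \frac{\left(-4 + 37\right)^{2} - 43439}{40192 + 27525} = \frac{33^{2} - 43439}{67717} = \left(1089 - 43439\right) \frac{1}{67717} = \left(-42350\right) \frac{1}{67717} = - \frac{42350}{67717}$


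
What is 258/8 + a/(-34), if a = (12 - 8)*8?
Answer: 2129/68 ≈ 31.309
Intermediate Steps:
a = 32 (a = 4*8 = 32)
258/8 + a/(-34) = 258/8 + 32/(-34) = 258*(⅛) + 32*(-1/34) = 129/4 - 16/17 = 2129/68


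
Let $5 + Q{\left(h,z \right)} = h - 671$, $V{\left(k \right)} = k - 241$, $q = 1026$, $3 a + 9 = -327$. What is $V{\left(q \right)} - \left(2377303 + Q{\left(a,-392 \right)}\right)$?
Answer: $-2375730$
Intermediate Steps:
$a = -112$ ($a = -3 + \frac{1}{3} \left(-327\right) = -3 - 109 = -112$)
$V{\left(k \right)} = -241 + k$
$Q{\left(h,z \right)} = -676 + h$ ($Q{\left(h,z \right)} = -5 + \left(h - 671\right) = -5 + \left(-671 + h\right) = -676 + h$)
$V{\left(q \right)} - \left(2377303 + Q{\left(a,-392 \right)}\right) = \left(-241 + 1026\right) - 2376515 = 785 - 2376515 = -2375730$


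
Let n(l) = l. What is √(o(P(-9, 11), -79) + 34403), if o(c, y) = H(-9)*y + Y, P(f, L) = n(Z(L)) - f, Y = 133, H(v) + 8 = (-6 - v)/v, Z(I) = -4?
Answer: √316749/3 ≈ 187.60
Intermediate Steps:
H(v) = -8 + (-6 - v)/v
P(f, L) = -4 - f
o(c, y) = 133 - 25*y/3 (o(c, y) = (-9 - 6/(-9))*y + 133 = (-9 - 6*(-⅑))*y + 133 = (-9 + ⅔)*y + 133 = -25*y/3 + 133 = 133 - 25*y/3)
√(o(P(-9, 11), -79) + 34403) = √((133 - 25/3*(-79)) + 34403) = √((133 + 1975/3) + 34403) = √(2374/3 + 34403) = √(105583/3) = √316749/3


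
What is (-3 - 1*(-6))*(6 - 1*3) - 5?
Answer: 4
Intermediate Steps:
(-3 - 1*(-6))*(6 - 1*3) - 5 = (-3 + 6)*(6 - 3) - 5 = 3*3 - 5 = 9 - 5 = 4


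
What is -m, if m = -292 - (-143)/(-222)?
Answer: 64967/222 ≈ 292.64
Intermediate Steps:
m = -64967/222 (m = -292 - (-143)*(-1)/222 = -292 - 1*143/222 = -292 - 143/222 = -64967/222 ≈ -292.64)
-m = -1*(-64967/222) = 64967/222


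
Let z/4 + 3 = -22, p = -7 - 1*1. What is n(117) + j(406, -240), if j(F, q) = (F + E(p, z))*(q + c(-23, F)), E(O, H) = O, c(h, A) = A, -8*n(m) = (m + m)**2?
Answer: 118447/2 ≈ 59224.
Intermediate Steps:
p = -8 (p = -7 - 1 = -8)
z = -100 (z = -12 + 4*(-22) = -12 - 88 = -100)
n(m) = -m**2/2 (n(m) = -(m + m)**2/8 = -4*m**2/8 = -m**2/2)
j(F, q) = (-8 + F)*(F + q) (j(F, q) = (F - 8)*(q + F) = (-8 + F)*(F + q))
n(117) + j(406, -240) = -1/2*117**2 + (406**2 - 8*406 - 8*(-240) + 406*(-240)) = -1/2*13689 + (164836 - 3248 + 1920 - 97440) = -13689/2 + 66068 = 118447/2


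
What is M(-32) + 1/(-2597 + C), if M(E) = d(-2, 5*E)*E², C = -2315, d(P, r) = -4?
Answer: -20119553/4912 ≈ -4096.0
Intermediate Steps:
M(E) = -4*E²
M(-32) + 1/(-2597 + C) = -4*(-32)² + 1/(-2597 - 2315) = -4*1024 + 1/(-4912) = -4096 - 1/4912 = -20119553/4912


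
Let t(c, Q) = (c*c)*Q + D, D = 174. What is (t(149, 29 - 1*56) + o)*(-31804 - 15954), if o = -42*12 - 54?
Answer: 28645773738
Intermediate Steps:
o = -558 (o = -504 - 54 = -558)
t(c, Q) = 174 + Q*c² (t(c, Q) = (c*c)*Q + 174 = c²*Q + 174 = Q*c² + 174 = 174 + Q*c²)
(t(149, 29 - 1*56) + o)*(-31804 - 15954) = ((174 + (29 - 1*56)*149²) - 558)*(-31804 - 15954) = ((174 + (29 - 56)*22201) - 558)*(-47758) = ((174 - 27*22201) - 558)*(-47758) = ((174 - 599427) - 558)*(-47758) = (-599253 - 558)*(-47758) = -599811*(-47758) = 28645773738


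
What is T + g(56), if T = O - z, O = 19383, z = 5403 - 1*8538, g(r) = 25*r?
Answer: 23918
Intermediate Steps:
z = -3135 (z = 5403 - 8538 = -3135)
T = 22518 (T = 19383 - 1*(-3135) = 19383 + 3135 = 22518)
T + g(56) = 22518 + 25*56 = 22518 + 1400 = 23918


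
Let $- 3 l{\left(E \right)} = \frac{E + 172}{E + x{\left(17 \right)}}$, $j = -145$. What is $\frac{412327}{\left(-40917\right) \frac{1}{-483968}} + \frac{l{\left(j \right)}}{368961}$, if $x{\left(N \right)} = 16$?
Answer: $\frac{1055324655763838293}{216387140397} \approx 4.877 \cdot 10^{6}$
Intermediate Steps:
$l{\left(E \right)} = - \frac{172 + E}{3 \left(16 + E\right)}$ ($l{\left(E \right)} = - \frac{\left(E + 172\right) \frac{1}{E + 16}}{3} = - \frac{\left(172 + E\right) \frac{1}{16 + E}}{3} = - \frac{\frac{1}{16 + E} \left(172 + E\right)}{3} = - \frac{172 + E}{3 \left(16 + E\right)}$)
$\frac{412327}{\left(-40917\right) \frac{1}{-483968}} + \frac{l{\left(j \right)}}{368961} = \frac{412327}{\left(-40917\right) \frac{1}{-483968}} + \frac{\frac{1}{3} \frac{1}{16 - 145} \left(-172 - -145\right)}{368961} = \frac{412327}{\left(-40917\right) \left(- \frac{1}{483968}\right)} + \frac{-172 + 145}{3 \left(-129\right)} \frac{1}{368961} = \frac{412327}{\frac{40917}{483968}} + \frac{1}{3} \left(- \frac{1}{129}\right) \left(-27\right) \frac{1}{368961} = 412327 \cdot \frac{483968}{40917} + \frac{3}{43} \cdot \frac{1}{368961} = \frac{199553073536}{40917} + \frac{1}{5288441} = \frac{1055324655763838293}{216387140397}$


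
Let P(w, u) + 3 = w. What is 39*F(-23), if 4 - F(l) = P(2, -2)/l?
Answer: 3549/23 ≈ 154.30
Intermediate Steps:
P(w, u) = -3 + w
F(l) = 4 + 1/l (F(l) = 4 - (-3 + 2)/l = 4 - (-1)/l = 4 + 1/l)
39*F(-23) = 39*(4 + 1/(-23)) = 39*(4 - 1/23) = 39*(91/23) = 3549/23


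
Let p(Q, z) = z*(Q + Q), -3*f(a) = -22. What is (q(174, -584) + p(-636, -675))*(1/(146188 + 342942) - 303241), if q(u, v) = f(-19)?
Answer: -63676153107897573/244565 ≈ -2.6036e+11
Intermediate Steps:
f(a) = 22/3 (f(a) = -1/3*(-22) = 22/3)
q(u, v) = 22/3
p(Q, z) = 2*Q*z (p(Q, z) = z*(2*Q) = 2*Q*z)
(q(174, -584) + p(-636, -675))*(1/(146188 + 342942) - 303241) = (22/3 + 2*(-636)*(-675))*(1/(146188 + 342942) - 303241) = (22/3 + 858600)*(1/489130 - 303241) = 2575822*(1/489130 - 303241)/3 = (2575822/3)*(-148324270329/489130) = -63676153107897573/244565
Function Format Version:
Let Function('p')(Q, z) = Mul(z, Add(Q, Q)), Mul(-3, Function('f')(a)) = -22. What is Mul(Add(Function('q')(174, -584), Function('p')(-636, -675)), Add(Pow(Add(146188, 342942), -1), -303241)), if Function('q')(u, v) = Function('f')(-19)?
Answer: Rational(-63676153107897573, 244565) ≈ -2.6036e+11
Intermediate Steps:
Function('f')(a) = Rational(22, 3) (Function('f')(a) = Mul(Rational(-1, 3), -22) = Rational(22, 3))
Function('q')(u, v) = Rational(22, 3)
Function('p')(Q, z) = Mul(2, Q, z) (Function('p')(Q, z) = Mul(z, Mul(2, Q)) = Mul(2, Q, z))
Mul(Add(Function('q')(174, -584), Function('p')(-636, -675)), Add(Pow(Add(146188, 342942), -1), -303241)) = Mul(Add(Rational(22, 3), Mul(2, -636, -675)), Add(Pow(Add(146188, 342942), -1), -303241)) = Mul(Add(Rational(22, 3), 858600), Add(Pow(489130, -1), -303241)) = Mul(Rational(2575822, 3), Add(Rational(1, 489130), -303241)) = Mul(Rational(2575822, 3), Rational(-148324270329, 489130)) = Rational(-63676153107897573, 244565)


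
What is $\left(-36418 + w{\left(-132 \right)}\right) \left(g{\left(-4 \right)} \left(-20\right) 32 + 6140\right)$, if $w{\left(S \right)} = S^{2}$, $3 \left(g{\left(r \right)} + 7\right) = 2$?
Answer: $- \frac{580836520}{3} \approx -1.9361 \cdot 10^{8}$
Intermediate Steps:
$g{\left(r \right)} = - \frac{19}{3}$ ($g{\left(r \right)} = -7 + \frac{1}{3} \cdot 2 = -7 + \frac{2}{3} = - \frac{19}{3}$)
$\left(-36418 + w{\left(-132 \right)}\right) \left(g{\left(-4 \right)} \left(-20\right) 32 + 6140\right) = \left(-36418 + \left(-132\right)^{2}\right) \left(\left(- \frac{19}{3}\right) \left(-20\right) 32 + 6140\right) = \left(-36418 + 17424\right) \left(\frac{380}{3} \cdot 32 + 6140\right) = - 18994 \left(\frac{12160}{3} + 6140\right) = \left(-18994\right) \frac{30580}{3} = - \frac{580836520}{3}$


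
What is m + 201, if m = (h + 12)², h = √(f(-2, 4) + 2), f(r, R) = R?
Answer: 351 + 24*√6 ≈ 409.79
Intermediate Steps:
h = √6 (h = √(4 + 2) = √6 ≈ 2.4495)
m = (12 + √6)² (m = (√6 + 12)² = (12 + √6)² ≈ 208.79)
m + 201 = (12 + √6)² + 201 = 201 + (12 + √6)²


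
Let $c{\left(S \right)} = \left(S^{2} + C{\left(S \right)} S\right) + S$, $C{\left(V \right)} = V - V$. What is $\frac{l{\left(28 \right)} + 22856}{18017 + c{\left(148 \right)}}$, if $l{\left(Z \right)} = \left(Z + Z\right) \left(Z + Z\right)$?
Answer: $\frac{25992}{40069} \approx 0.64868$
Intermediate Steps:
$C{\left(V \right)} = 0$
$c{\left(S \right)} = S + S^{2}$ ($c{\left(S \right)} = \left(S^{2} + 0 S\right) + S = \left(S^{2} + 0\right) + S = S^{2} + S = S + S^{2}$)
$l{\left(Z \right)} = 4 Z^{2}$ ($l{\left(Z \right)} = 2 Z 2 Z = 4 Z^{2}$)
$\frac{l{\left(28 \right)} + 22856}{18017 + c{\left(148 \right)}} = \frac{4 \cdot 28^{2} + 22856}{18017 + 148 \left(1 + 148\right)} = \frac{4 \cdot 784 + 22856}{18017 + 148 \cdot 149} = \frac{3136 + 22856}{18017 + 22052} = \frac{25992}{40069}$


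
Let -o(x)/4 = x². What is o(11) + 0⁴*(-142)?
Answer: -484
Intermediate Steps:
o(x) = -4*x²
o(11) + 0⁴*(-142) = -4*11² + 0⁴*(-142) = -4*121 + 0*(-142) = -484 + 0 = -484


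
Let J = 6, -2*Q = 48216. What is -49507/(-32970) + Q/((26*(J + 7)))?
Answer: -389053697/5571930 ≈ -69.824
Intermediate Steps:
Q = -24108 (Q = -1/2*48216 = -24108)
-49507/(-32970) + Q/((26*(J + 7))) = -49507/(-32970) - 24108*1/(26*(6 + 7)) = -49507*(-1/32970) - 24108/(26*13) = 49507/32970 - 24108/338 = 49507/32970 - 24108*1/338 = 49507/32970 - 12054/169 = -389053697/5571930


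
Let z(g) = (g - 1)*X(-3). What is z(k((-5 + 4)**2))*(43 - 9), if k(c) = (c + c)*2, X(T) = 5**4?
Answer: 63750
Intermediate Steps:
X(T) = 625
k(c) = 4*c (k(c) = (2*c)*2 = 4*c)
z(g) = -625 + 625*g (z(g) = (g - 1)*625 = (-1 + g)*625 = -625 + 625*g)
z(k((-5 + 4)**2))*(43 - 9) = (-625 + 625*(4*(-5 + 4)**2))*(43 - 9) = (-625 + 625*(4*(-1)**2))*34 = (-625 + 625*(4*1))*34 = (-625 + 625*4)*34 = (-625 + 2500)*34 = 1875*34 = 63750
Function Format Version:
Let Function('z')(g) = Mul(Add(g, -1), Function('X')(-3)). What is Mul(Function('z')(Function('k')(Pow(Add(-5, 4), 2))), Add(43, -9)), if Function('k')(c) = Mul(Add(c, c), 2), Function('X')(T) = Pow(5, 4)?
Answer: 63750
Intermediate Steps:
Function('X')(T) = 625
Function('k')(c) = Mul(4, c) (Function('k')(c) = Mul(Mul(2, c), 2) = Mul(4, c))
Function('z')(g) = Add(-625, Mul(625, g)) (Function('z')(g) = Mul(Add(g, -1), 625) = Mul(Add(-1, g), 625) = Add(-625, Mul(625, g)))
Mul(Function('z')(Function('k')(Pow(Add(-5, 4), 2))), Add(43, -9)) = Mul(Add(-625, Mul(625, Mul(4, Pow(Add(-5, 4), 2)))), Add(43, -9)) = Mul(Add(-625, Mul(625, Mul(4, Pow(-1, 2)))), 34) = Mul(Add(-625, Mul(625, Mul(4, 1))), 34) = Mul(Add(-625, Mul(625, 4)), 34) = Mul(Add(-625, 2500), 34) = Mul(1875, 34) = 63750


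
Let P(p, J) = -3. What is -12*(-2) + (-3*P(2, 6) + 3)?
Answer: 36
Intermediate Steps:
-12*(-2) + (-3*P(2, 6) + 3) = -12*(-2) + (-3*(-3) + 3) = 24 + (9 + 3) = 24 + 12 = 36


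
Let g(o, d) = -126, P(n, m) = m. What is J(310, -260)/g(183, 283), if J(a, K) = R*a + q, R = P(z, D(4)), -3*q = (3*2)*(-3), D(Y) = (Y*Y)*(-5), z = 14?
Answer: 1771/9 ≈ 196.78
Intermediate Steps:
D(Y) = -5*Y² (D(Y) = Y²*(-5) = -5*Y²)
q = 6 (q = -3*2*(-3)/3 = -2*(-3) = -⅓*(-18) = 6)
R = -80 (R = -5*4² = -5*16 = -80)
J(a, K) = 6 - 80*a (J(a, K) = -80*a + 6 = 6 - 80*a)
J(310, -260)/g(183, 283) = (6 - 80*310)/(-126) = (6 - 24800)*(-1/126) = -24794*(-1/126) = 1771/9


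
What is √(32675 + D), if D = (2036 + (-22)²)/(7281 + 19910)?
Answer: √24158345487995/27191 ≈ 180.76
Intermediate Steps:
D = 2520/27191 (D = (2036 + 484)/27191 = 2520*(1/27191) = 2520/27191 ≈ 0.092678)
√(32675 + D) = √(32675 + 2520/27191) = √(888468445/27191) = √24158345487995/27191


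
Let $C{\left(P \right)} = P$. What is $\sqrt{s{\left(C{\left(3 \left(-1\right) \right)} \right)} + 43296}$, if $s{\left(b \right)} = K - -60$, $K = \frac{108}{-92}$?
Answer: $\frac{11 \sqrt{189543}}{23} \approx 208.22$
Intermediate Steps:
$K = - \frac{27}{23}$ ($K = 108 \left(- \frac{1}{92}\right) = - \frac{27}{23} \approx -1.1739$)
$s{\left(b \right)} = \frac{1353}{23}$ ($s{\left(b \right)} = - \frac{27}{23} - -60 = - \frac{27}{23} + 60 = \frac{1353}{23}$)
$\sqrt{s{\left(C{\left(3 \left(-1\right) \right)} \right)} + 43296} = \sqrt{\frac{1353}{23} + 43296} = \sqrt{\frac{997161}{23}} = \frac{11 \sqrt{189543}}{23}$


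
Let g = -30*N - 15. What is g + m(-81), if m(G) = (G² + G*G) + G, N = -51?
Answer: 14556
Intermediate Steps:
m(G) = G + 2*G² (m(G) = (G² + G²) + G = 2*G² + G = G + 2*G²)
g = 1515 (g = -30*(-51) - 15 = 1530 - 15 = 1515)
g + m(-81) = 1515 - 81*(1 + 2*(-81)) = 1515 - 81*(1 - 162) = 1515 - 81*(-161) = 1515 + 13041 = 14556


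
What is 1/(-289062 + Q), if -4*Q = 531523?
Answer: -4/1687771 ≈ -2.3700e-6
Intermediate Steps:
Q = -531523/4 (Q = -¼*531523 = -531523/4 ≈ -1.3288e+5)
1/(-289062 + Q) = 1/(-289062 - 531523/4) = 1/(-1687771/4) = -4/1687771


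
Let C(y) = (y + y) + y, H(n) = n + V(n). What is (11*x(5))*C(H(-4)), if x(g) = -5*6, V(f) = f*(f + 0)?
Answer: -11880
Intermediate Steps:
V(f) = f**2 (V(f) = f*f = f**2)
H(n) = n + n**2
C(y) = 3*y (C(y) = 2*y + y = 3*y)
x(g) = -30
(11*x(5))*C(H(-4)) = (11*(-30))*(3*(-4*(1 - 4))) = -990*(-4*(-3)) = -990*12 = -330*36 = -11880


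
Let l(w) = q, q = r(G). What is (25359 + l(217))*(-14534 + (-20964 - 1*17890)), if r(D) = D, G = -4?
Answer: -1353652740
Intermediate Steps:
q = -4
l(w) = -4
(25359 + l(217))*(-14534 + (-20964 - 1*17890)) = (25359 - 4)*(-14534 + (-20964 - 1*17890)) = 25355*(-14534 + (-20964 - 17890)) = 25355*(-14534 - 38854) = 25355*(-53388) = -1353652740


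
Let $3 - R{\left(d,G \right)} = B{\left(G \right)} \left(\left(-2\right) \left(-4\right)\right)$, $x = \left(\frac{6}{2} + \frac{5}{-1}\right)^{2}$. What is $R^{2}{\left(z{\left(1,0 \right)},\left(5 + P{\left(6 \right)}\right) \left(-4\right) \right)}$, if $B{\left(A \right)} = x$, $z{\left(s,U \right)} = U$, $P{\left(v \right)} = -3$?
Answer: $841$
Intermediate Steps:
$x = 4$ ($x = \left(6 \cdot \frac{1}{2} + 5 \left(-1\right)\right)^{2} = \left(3 - 5\right)^{2} = \left(-2\right)^{2} = 4$)
$B{\left(A \right)} = 4$
$R{\left(d,G \right)} = -29$ ($R{\left(d,G \right)} = 3 - 4 \left(\left(-2\right) \left(-4\right)\right) = 3 - 4 \cdot 8 = 3 - 32 = -29$)
$R^{2}{\left(z{\left(1,0 \right)},\left(5 + P{\left(6 \right)}\right) \left(-4\right) \right)} = \left(-29\right)^{2} = 841$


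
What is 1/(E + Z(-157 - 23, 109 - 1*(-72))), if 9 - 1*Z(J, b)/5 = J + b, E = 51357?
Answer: 1/51397 ≈ 1.9456e-5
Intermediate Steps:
Z(J, b) = 45 - 5*J - 5*b (Z(J, b) = 45 - 5*(J + b) = 45 + (-5*J - 5*b) = 45 - 5*J - 5*b)
1/(E + Z(-157 - 23, 109 - 1*(-72))) = 1/(51357 + (45 - 5*(-157 - 23) - 5*(109 - 1*(-72)))) = 1/(51357 + (45 - 5*(-180) - 5*(109 + 72))) = 1/(51357 + (45 + 900 - 5*181)) = 1/(51357 + (45 + 900 - 905)) = 1/(51357 + 40) = 1/51397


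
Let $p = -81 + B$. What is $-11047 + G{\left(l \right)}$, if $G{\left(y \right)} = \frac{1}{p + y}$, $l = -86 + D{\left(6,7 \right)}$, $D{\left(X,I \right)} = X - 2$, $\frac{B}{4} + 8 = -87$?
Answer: $- \frac{5998522}{543} \approx -11047.0$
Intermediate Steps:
$B = -380$ ($B = -32 + 4 \left(-87\right) = -32 - 348 = -380$)
$D{\left(X,I \right)} = -2 + X$ ($D{\left(X,I \right)} = X - 2 = -2 + X$)
$l = -82$ ($l = -86 + \left(-2 + 6\right) = -86 + 4 = -82$)
$p = -461$ ($p = -81 - 380 = -461$)
$G{\left(y \right)} = \frac{1}{-461 + y}$
$-11047 + G{\left(l \right)} = -11047 + \frac{1}{-461 - 82} = -11047 + \frac{1}{-543} = -11047 - \frac{1}{543} = - \frac{5998522}{543}$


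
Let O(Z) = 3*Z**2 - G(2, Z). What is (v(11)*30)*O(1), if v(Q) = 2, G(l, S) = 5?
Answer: -120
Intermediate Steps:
O(Z) = -5 + 3*Z**2 (O(Z) = 3*Z**2 - 1*5 = 3*Z**2 - 5 = -5 + 3*Z**2)
(v(11)*30)*O(1) = (2*30)*(-5 + 3*1**2) = 60*(-5 + 3*1) = 60*(-5 + 3) = 60*(-2) = -120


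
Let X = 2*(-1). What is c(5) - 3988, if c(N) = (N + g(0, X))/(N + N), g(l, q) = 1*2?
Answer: -39873/10 ≈ -3987.3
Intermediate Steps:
X = -2
g(l, q) = 2
c(N) = (2 + N)/(2*N) (c(N) = (N + 2)/(N + N) = (2 + N)/((2*N)) = (2 + N)*(1/(2*N)) = (2 + N)/(2*N))
c(5) - 3988 = (½)*(2 + 5)/5 - 3988 = (½)*(⅕)*7 - 3988 = 7/10 - 3988 = -39873/10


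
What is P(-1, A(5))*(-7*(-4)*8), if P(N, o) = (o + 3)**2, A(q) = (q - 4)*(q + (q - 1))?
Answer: 32256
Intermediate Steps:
A(q) = (-1 + 2*q)*(-4 + q) (A(q) = (-4 + q)*(q + (-1 + q)) = (-4 + q)*(-1 + 2*q) = (-1 + 2*q)*(-4 + q))
P(N, o) = (3 + o)**2
P(-1, A(5))*(-7*(-4)*8) = (3 + (4 - 9*5 + 2*5**2))**2*(-7*(-4)*8) = (3 + (4 - 45 + 2*25))**2*(28*8) = (3 + (4 - 45 + 50))**2*224 = (3 + 9)**2*224 = 12**2*224 = 144*224 = 32256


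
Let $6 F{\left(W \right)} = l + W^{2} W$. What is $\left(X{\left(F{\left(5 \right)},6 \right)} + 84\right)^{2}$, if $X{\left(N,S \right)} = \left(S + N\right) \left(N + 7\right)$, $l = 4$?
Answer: $\frac{12047841}{16} \approx 7.5299 \cdot 10^{5}$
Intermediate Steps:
$F{\left(W \right)} = \frac{2}{3} + \frac{W^{3}}{6}$ ($F{\left(W \right)} = \frac{4 + W^{2} W}{6} = \frac{4 + W^{3}}{6} = \frac{2}{3} + \frac{W^{3}}{6}$)
$X{\left(N,S \right)} = \left(7 + N\right) \left(N + S\right)$ ($X{\left(N,S \right)} = \left(N + S\right) \left(7 + N\right) = \left(7 + N\right) \left(N + S\right)$)
$\left(X{\left(F{\left(5 \right)},6 \right)} + 84\right)^{2} = \left(\left(\left(\frac{2}{3} + \frac{5^{3}}{6}\right)^{2} + 7 \left(\frac{2}{3} + \frac{5^{3}}{6}\right) + 7 \cdot 6 + \left(\frac{2}{3} + \frac{5^{3}}{6}\right) 6\right) + 84\right)^{2} = \left(\left(\left(\frac{2}{3} + \frac{1}{6} \cdot 125\right)^{2} + 7 \left(\frac{2}{3} + \frac{1}{6} \cdot 125\right) + 42 + \left(\frac{2}{3} + \frac{1}{6} \cdot 125\right) 6\right) + 84\right)^{2} = \left(\left(\left(\frac{2}{3} + \frac{125}{6}\right)^{2} + 7 \left(\frac{2}{3} + \frac{125}{6}\right) + 42 + \left(\frac{2}{3} + \frac{125}{6}\right) 6\right) + 84\right)^{2} = \left(\left(\left(\frac{43}{2}\right)^{2} + 7 \cdot \frac{43}{2} + 42 + \frac{43}{2} \cdot 6\right) + 84\right)^{2} = \left(\left(\frac{1849}{4} + \frac{301}{2} + 42 + 129\right) + 84\right)^{2} = \left(\frac{3135}{4} + 84\right)^{2} = \left(\frac{3471}{4}\right)^{2} = \frac{12047841}{16}$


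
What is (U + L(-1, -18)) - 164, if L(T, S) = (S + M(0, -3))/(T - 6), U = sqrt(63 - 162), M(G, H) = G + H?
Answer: -161 + 3*I*sqrt(11) ≈ -161.0 + 9.9499*I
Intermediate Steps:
U = 3*I*sqrt(11) (U = sqrt(-99) = 3*I*sqrt(11) ≈ 9.9499*I)
L(T, S) = (-3 + S)/(-6 + T) (L(T, S) = (S + (0 - 3))/(T - 6) = (S - 3)/(-6 + T) = (-3 + S)/(-6 + T))
(U + L(-1, -18)) - 164 = (3*I*sqrt(11) + (-3 - 18)/(-6 - 1)) - 164 = (3*I*sqrt(11) - 21/(-7)) - 164 = (3*I*sqrt(11) - 1/7*(-21)) - 164 = (3*I*sqrt(11) + 3) - 164 = (3 + 3*I*sqrt(11)) - 164 = -161 + 3*I*sqrt(11)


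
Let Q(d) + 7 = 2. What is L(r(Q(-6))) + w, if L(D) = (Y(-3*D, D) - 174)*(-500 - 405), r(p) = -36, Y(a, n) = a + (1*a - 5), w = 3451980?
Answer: 3418495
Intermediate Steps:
Q(d) = -5 (Q(d) = -7 + 2 = -5)
Y(a, n) = -5 + 2*a (Y(a, n) = a + (a - 5) = a + (-5 + a) = -5 + 2*a)
L(D) = 161995 + 5430*D (L(D) = ((-5 + 2*(-3*D)) - 174)*(-500 - 405) = ((-5 - 6*D) - 174)*(-905) = (-179 - 6*D)*(-905) = 161995 + 5430*D)
L(r(Q(-6))) + w = (161995 + 5430*(-36)) + 3451980 = (161995 - 195480) + 3451980 = -33485 + 3451980 = 3418495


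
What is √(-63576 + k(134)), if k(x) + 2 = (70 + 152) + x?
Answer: I*√63222 ≈ 251.44*I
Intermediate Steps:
k(x) = 220 + x (k(x) = -2 + ((70 + 152) + x) = -2 + (222 + x) = 220 + x)
√(-63576 + k(134)) = √(-63576 + (220 + 134)) = √(-63576 + 354) = √(-63222) = I*√63222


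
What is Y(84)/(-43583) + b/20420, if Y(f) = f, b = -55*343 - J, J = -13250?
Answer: -49286765/177992972 ≈ -0.27690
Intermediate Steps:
b = -5615 (b = -55*343 - 1*(-13250) = -18865 + 13250 = -5615)
Y(84)/(-43583) + b/20420 = 84/(-43583) - 5615/20420 = 84*(-1/43583) - 5615*1/20420 = -84/43583 - 1123/4084 = -49286765/177992972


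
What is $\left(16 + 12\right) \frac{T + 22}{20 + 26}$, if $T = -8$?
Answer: $\frac{196}{23} \approx 8.5217$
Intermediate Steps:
$\left(16 + 12\right) \frac{T + 22}{20 + 26} = \left(16 + 12\right) \frac{-8 + 22}{20 + 26} = 28 \cdot \frac{14}{46} = 28 \cdot 14 \cdot \frac{1}{46} = 28 \cdot \frac{7}{23} = \frac{196}{23}$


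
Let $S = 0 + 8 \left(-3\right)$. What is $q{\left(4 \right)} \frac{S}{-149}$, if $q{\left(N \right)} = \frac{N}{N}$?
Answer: $\frac{24}{149} \approx 0.16107$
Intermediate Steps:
$S = -24$ ($S = 0 - 24 = -24$)
$q{\left(N \right)} = 1$
$q{\left(4 \right)} \frac{S}{-149} = 1 \left(- \frac{24}{-149}\right) = 1 \left(\left(-24\right) \left(- \frac{1}{149}\right)\right) = 1 \cdot \frac{24}{149} = \frac{24}{149}$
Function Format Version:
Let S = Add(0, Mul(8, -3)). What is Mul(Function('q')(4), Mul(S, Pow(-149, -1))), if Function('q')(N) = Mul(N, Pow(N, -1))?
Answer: Rational(24, 149) ≈ 0.16107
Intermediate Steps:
S = -24 (S = Add(0, -24) = -24)
Function('q')(N) = 1
Mul(Function('q')(4), Mul(S, Pow(-149, -1))) = Mul(1, Mul(-24, Pow(-149, -1))) = Mul(1, Mul(-24, Rational(-1, 149))) = Mul(1, Rational(24, 149)) = Rational(24, 149)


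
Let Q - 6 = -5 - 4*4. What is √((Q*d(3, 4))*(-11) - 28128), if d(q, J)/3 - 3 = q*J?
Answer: I*√20703 ≈ 143.89*I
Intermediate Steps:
d(q, J) = 9 + 3*J*q (d(q, J) = 9 + 3*(q*J) = 9 + 3*(J*q) = 9 + 3*J*q)
Q = -15 (Q = 6 + (-5 - 4*4) = 6 + (-5 - 16) = 6 - 21 = -15)
√((Q*d(3, 4))*(-11) - 28128) = √(-15*(9 + 3*4*3)*(-11) - 28128) = √(-15*(9 + 36)*(-11) - 28128) = √(-15*45*(-11) - 28128) = √(-675*(-11) - 28128) = √(7425 - 28128) = √(-20703) = I*√20703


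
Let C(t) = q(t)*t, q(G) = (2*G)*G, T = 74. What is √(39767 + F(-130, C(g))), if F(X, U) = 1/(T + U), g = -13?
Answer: √5153803170/360 ≈ 199.42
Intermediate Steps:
q(G) = 2*G²
C(t) = 2*t³ (C(t) = (2*t²)*t = 2*t³)
F(X, U) = 1/(74 + U)
√(39767 + F(-130, C(g))) = √(39767 + 1/(74 + 2*(-13)³)) = √(39767 + 1/(74 + 2*(-2197))) = √(39767 + 1/(74 - 4394)) = √(39767 + 1/(-4320)) = √(39767 - 1/4320) = √(171793439/4320) = √5153803170/360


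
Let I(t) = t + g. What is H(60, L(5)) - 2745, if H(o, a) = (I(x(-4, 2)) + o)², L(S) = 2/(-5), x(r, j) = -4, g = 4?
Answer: 855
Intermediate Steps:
I(t) = 4 + t (I(t) = t + 4 = 4 + t)
L(S) = -⅖ (L(S) = 2*(-⅕) = -⅖)
H(o, a) = o² (H(o, a) = ((4 - 4) + o)² = (0 + o)² = o²)
H(60, L(5)) - 2745 = 60² - 2745 = 3600 - 2745 = 855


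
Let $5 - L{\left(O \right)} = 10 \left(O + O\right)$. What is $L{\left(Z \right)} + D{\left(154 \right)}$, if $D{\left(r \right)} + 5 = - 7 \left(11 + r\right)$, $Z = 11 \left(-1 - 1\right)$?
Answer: $-715$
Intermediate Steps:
$Z = -22$ ($Z = 11 \left(-2\right) = -22$)
$L{\left(O \right)} = 5 - 20 O$ ($L{\left(O \right)} = 5 - 10 \left(O + O\right) = 5 - 10 \cdot 2 O = 5 - 20 O$)
$D{\left(r \right)} = -82 - 7 r$ ($D{\left(r \right)} = -5 - 7 \left(11 + r\right) = -5 - \left(77 + 7 r\right) = -82 - 7 r$)
$L{\left(Z \right)} + D{\left(154 \right)} = \left(5 - -440\right) - 1160 = \left(5 + 440\right) - 1160 = 445 - 1160 = -715$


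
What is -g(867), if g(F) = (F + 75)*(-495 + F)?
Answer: -350424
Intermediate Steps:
g(F) = (-495 + F)*(75 + F) (g(F) = (75 + F)*(-495 + F) = (-495 + F)*(75 + F))
-g(867) = -(-37125 + 867² - 420*867) = -(-37125 + 751689 - 364140) = -1*350424 = -350424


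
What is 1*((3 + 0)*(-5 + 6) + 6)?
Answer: 9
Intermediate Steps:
1*((3 + 0)*(-5 + 6) + 6) = 1*(3*1 + 6) = 1*(3 + 6) = 1*9 = 9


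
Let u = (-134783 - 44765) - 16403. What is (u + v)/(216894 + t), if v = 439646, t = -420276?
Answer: -243695/203382 ≈ -1.1982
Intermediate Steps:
u = -195951 (u = -179548 - 16403 = -195951)
(u + v)/(216894 + t) = (-195951 + 439646)/(216894 - 420276) = 243695/(-203382) = 243695*(-1/203382) = -243695/203382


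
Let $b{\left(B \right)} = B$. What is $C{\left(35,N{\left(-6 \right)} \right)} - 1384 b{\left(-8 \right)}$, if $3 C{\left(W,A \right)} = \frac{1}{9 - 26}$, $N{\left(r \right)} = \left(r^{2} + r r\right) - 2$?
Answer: $\frac{564671}{51} \approx 11072.0$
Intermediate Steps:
$N{\left(r \right)} = -2 + 2 r^{2}$ ($N{\left(r \right)} = \left(r^{2} + r^{2}\right) - 2 = 2 r^{2} - 2 = -2 + 2 r^{2}$)
$C{\left(W,A \right)} = - \frac{1}{51}$ ($C{\left(W,A \right)} = \frac{1}{3 \left(9 - 26\right)} = \frac{1}{3 \left(-17\right)} = \frac{1}{3} \left(- \frac{1}{17}\right) = - \frac{1}{51}$)
$C{\left(35,N{\left(-6 \right)} \right)} - 1384 b{\left(-8 \right)} = - \frac{1}{51} - -11072 = - \frac{1}{51} + 11072 = \frac{564671}{51}$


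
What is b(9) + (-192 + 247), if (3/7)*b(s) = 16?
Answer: 277/3 ≈ 92.333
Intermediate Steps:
b(s) = 112/3 (b(s) = (7/3)*16 = 112/3)
b(9) + (-192 + 247) = 112/3 + (-192 + 247) = 112/3 + 55 = 277/3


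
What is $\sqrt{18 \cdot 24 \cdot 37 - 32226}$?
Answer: $i \sqrt{16242} \approx 127.44 i$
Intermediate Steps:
$\sqrt{18 \cdot 24 \cdot 37 - 32226} = \sqrt{432 \cdot 37 - 32226} = \sqrt{15984 - 32226} = \sqrt{-16242} = i \sqrt{16242}$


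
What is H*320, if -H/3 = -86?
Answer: 82560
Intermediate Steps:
H = 258 (H = -3*(-86) = 258)
H*320 = 258*320 = 82560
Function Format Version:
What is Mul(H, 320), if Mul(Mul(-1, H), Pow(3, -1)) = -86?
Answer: 82560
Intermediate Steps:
H = 258 (H = Mul(-3, -86) = 258)
Mul(H, 320) = Mul(258, 320) = 82560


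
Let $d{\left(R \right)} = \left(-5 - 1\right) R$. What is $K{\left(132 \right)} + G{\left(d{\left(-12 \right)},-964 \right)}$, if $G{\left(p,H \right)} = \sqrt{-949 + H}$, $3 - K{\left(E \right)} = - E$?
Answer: $135 + i \sqrt{1913} \approx 135.0 + 43.738 i$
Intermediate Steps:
$K{\left(E \right)} = 3 + E$ ($K{\left(E \right)} = 3 - - E = 3 + E$)
$d{\left(R \right)} = - 6 R$
$K{\left(132 \right)} + G{\left(d{\left(-12 \right)},-964 \right)} = \left(3 + 132\right) + \sqrt{-949 - 964} = 135 + \sqrt{-1913} = 135 + i \sqrt{1913}$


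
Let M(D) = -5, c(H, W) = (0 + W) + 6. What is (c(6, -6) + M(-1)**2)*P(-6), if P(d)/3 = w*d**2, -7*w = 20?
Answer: -54000/7 ≈ -7714.3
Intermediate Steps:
c(H, W) = 6 + W (c(H, W) = W + 6 = 6 + W)
w = -20/7 (w = -1/7*20 = -20/7 ≈ -2.8571)
P(d) = -60*d**2/7 (P(d) = 3*(-20*d**2/7) = -60*d**2/7)
(c(6, -6) + M(-1)**2)*P(-6) = ((6 - 6) + (-5)**2)*(-60/7*(-6)**2) = (0 + 25)*(-60/7*36) = 25*(-2160/7) = -54000/7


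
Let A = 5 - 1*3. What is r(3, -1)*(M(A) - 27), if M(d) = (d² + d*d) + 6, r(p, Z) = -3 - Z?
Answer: 26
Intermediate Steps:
A = 2 (A = 5 - 3 = 2)
M(d) = 6 + 2*d² (M(d) = (d² + d²) + 6 = 2*d² + 6 = 6 + 2*d²)
r(3, -1)*(M(A) - 27) = (-3 - 1*(-1))*((6 + 2*2²) - 27) = (-3 + 1)*((6 + 2*4) - 27) = -2*((6 + 8) - 27) = -2*(14 - 27) = -2*(-13) = 26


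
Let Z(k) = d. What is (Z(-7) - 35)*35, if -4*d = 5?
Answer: -5075/4 ≈ -1268.8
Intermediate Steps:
d = -5/4 (d = -1/4*5 = -5/4 ≈ -1.2500)
Z(k) = -5/4
(Z(-7) - 35)*35 = (-5/4 - 35)*35 = -145/4*35 = -5075/4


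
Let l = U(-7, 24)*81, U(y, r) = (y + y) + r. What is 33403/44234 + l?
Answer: 35862943/44234 ≈ 810.75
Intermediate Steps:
U(y, r) = r + 2*y (U(y, r) = 2*y + r = r + 2*y)
l = 810 (l = (24 + 2*(-7))*81 = (24 - 14)*81 = 10*81 = 810)
33403/44234 + l = 33403/44234 + 810 = 35862943/44234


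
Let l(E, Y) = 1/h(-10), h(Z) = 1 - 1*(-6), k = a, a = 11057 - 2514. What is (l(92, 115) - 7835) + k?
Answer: 4957/7 ≈ 708.14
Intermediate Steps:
a = 8543
k = 8543
h(Z) = 7 (h(Z) = 1 + 6 = 7)
l(E, Y) = 1/7
(l(92, 115) - 7835) + k = (1/7 - 7835) + 8543 = -54844/7 + 8543 = 4957/7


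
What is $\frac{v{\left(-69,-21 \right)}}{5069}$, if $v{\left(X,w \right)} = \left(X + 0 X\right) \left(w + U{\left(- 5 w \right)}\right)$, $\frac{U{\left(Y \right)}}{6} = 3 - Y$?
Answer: $\frac{43677}{5069} \approx 8.6165$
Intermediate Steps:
$U{\left(Y \right)} = 18 - 6 Y$ ($U{\left(Y \right)} = 6 \left(3 - Y\right) = 18 - 6 Y$)
$v{\left(X,w \right)} = X \left(18 + 31 w\right)$ ($v{\left(X,w \right)} = \left(X + 0 X\right) \left(w - \left(-18 + 6 \left(- 5 w\right)\right)\right) = \left(X + 0\right) \left(w + \left(18 + 30 w\right)\right) = X \left(18 + 31 w\right)$)
$\frac{v{\left(-69,-21 \right)}}{5069} = \frac{\left(-69\right) \left(18 + 31 \left(-21\right)\right)}{5069} = - 69 \left(18 - 651\right) \frac{1}{5069} = \left(-69\right) \left(-633\right) \frac{1}{5069} = 43677 \cdot \frac{1}{5069} = \frac{43677}{5069}$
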